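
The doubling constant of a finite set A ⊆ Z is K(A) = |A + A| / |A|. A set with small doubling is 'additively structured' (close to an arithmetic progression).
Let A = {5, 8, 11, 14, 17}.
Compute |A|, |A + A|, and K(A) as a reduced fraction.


|A| = 5.
Compute A + A by enumerating all 25 pairs.
A + A = {10, 13, 16, 19, 22, 25, 28, 31, 34}, so |A + A| = 9.
K = |A + A| / |A| = 9/5 (already in lowest terms) ≈ 1.8000.
Reference: AP of size 5 gives K = 9/5 ≈ 1.8000; a fully generic set of size 5 gives K ≈ 3.0000.

|A| = 5, |A + A| = 9, K = 9/5.


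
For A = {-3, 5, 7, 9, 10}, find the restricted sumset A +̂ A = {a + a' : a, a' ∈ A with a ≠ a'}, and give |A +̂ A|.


Restricted sumset: A +̂ A = {a + a' : a ∈ A, a' ∈ A, a ≠ a'}.
Equivalently, take A + A and drop any sum 2a that is achievable ONLY as a + a for a ∈ A (i.e. sums representable only with equal summands).
Enumerate pairs (a, a') with a < a' (symmetric, so each unordered pair gives one sum; this covers all a ≠ a'):
  -3 + 5 = 2
  -3 + 7 = 4
  -3 + 9 = 6
  -3 + 10 = 7
  5 + 7 = 12
  5 + 9 = 14
  5 + 10 = 15
  7 + 9 = 16
  7 + 10 = 17
  9 + 10 = 19
Collected distinct sums: {2, 4, 6, 7, 12, 14, 15, 16, 17, 19}
|A +̂ A| = 10
(Reference bound: |A +̂ A| ≥ 2|A| - 3 for |A| ≥ 2, with |A| = 5 giving ≥ 7.)

|A +̂ A| = 10


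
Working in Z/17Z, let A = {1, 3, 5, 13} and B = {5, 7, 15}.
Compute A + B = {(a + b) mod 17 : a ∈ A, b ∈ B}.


Work in Z/17Z: reduce every sum a + b modulo 17.
Enumerate all 12 pairs:
a = 1: 1+5=6, 1+7=8, 1+15=16
a = 3: 3+5=8, 3+7=10, 3+15=1
a = 5: 5+5=10, 5+7=12, 5+15=3
a = 13: 13+5=1, 13+7=3, 13+15=11
Distinct residues collected: {1, 3, 6, 8, 10, 11, 12, 16}
|A + B| = 8 (out of 17 total residues).

A + B = {1, 3, 6, 8, 10, 11, 12, 16}


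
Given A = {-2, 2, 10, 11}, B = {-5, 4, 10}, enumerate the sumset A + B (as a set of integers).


A + B = {a + b : a ∈ A, b ∈ B}.
Enumerate all |A|·|B| = 4·3 = 12 pairs (a, b) and collect distinct sums.
a = -2: -2+-5=-7, -2+4=2, -2+10=8
a = 2: 2+-5=-3, 2+4=6, 2+10=12
a = 10: 10+-5=5, 10+4=14, 10+10=20
a = 11: 11+-5=6, 11+4=15, 11+10=21
Collecting distinct sums: A + B = {-7, -3, 2, 5, 6, 8, 12, 14, 15, 20, 21}
|A + B| = 11

A + B = {-7, -3, 2, 5, 6, 8, 12, 14, 15, 20, 21}


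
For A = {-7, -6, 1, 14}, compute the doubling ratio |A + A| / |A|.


|A| = 4.
Compute A + A by enumerating all 16 pairs.
A + A = {-14, -13, -12, -6, -5, 2, 7, 8, 15, 28}, so |A + A| = 10.
K = |A + A| / |A| = 10/4 = 5/2 ≈ 2.5000.
Reference: AP of size 4 gives K = 7/4 ≈ 1.7500; a fully generic set of size 4 gives K ≈ 2.5000.

|A| = 4, |A + A| = 10, K = 10/4 = 5/2.


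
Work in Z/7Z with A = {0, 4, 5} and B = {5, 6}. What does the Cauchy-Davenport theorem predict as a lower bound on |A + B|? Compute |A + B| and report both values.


Cauchy-Davenport: |A + B| ≥ min(p, |A| + |B| - 1) for A, B nonempty in Z/pZ.
|A| = 3, |B| = 2, p = 7.
CD lower bound = min(7, 3 + 2 - 1) = min(7, 4) = 4.
Compute A + B mod 7 directly:
a = 0: 0+5=5, 0+6=6
a = 4: 4+5=2, 4+6=3
a = 5: 5+5=3, 5+6=4
A + B = {2, 3, 4, 5, 6}, so |A + B| = 5.
Verify: 5 ≥ 4? Yes ✓.

CD lower bound = 4, actual |A + B| = 5.


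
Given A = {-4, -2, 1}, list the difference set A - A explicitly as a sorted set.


A - A = {a - a' : a, a' ∈ A}.
Compute a - a' for each ordered pair (a, a'):
a = -4: -4--4=0, -4--2=-2, -4-1=-5
a = -2: -2--4=2, -2--2=0, -2-1=-3
a = 1: 1--4=5, 1--2=3, 1-1=0
Collecting distinct values (and noting 0 appears from a-a):
A - A = {-5, -3, -2, 0, 2, 3, 5}
|A - A| = 7

A - A = {-5, -3, -2, 0, 2, 3, 5}


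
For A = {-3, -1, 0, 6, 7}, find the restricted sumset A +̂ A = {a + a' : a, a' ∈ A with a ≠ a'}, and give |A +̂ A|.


Restricted sumset: A +̂ A = {a + a' : a ∈ A, a' ∈ A, a ≠ a'}.
Equivalently, take A + A and drop any sum 2a that is achievable ONLY as a + a for a ∈ A (i.e. sums representable only with equal summands).
Enumerate pairs (a, a') with a < a' (symmetric, so each unordered pair gives one sum; this covers all a ≠ a'):
  -3 + -1 = -4
  -3 + 0 = -3
  -3 + 6 = 3
  -3 + 7 = 4
  -1 + 0 = -1
  -1 + 6 = 5
  -1 + 7 = 6
  0 + 6 = 6
  0 + 7 = 7
  6 + 7 = 13
Collected distinct sums: {-4, -3, -1, 3, 4, 5, 6, 7, 13}
|A +̂ A| = 9
(Reference bound: |A +̂ A| ≥ 2|A| - 3 for |A| ≥ 2, with |A| = 5 giving ≥ 7.)

|A +̂ A| = 9


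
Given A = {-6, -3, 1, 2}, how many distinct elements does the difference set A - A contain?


A - A = {a - a' : a, a' ∈ A}; |A| = 4.
Bounds: 2|A|-1 ≤ |A - A| ≤ |A|² - |A| + 1, i.e. 7 ≤ |A - A| ≤ 13.
Note: 0 ∈ A - A always (from a - a). The set is symmetric: if d ∈ A - A then -d ∈ A - A.
Enumerate nonzero differences d = a - a' with a > a' (then include -d):
Positive differences: {1, 3, 4, 5, 7, 8}
Full difference set: {0} ∪ (positive diffs) ∪ (negative diffs).
|A - A| = 1 + 2·6 = 13 (matches direct enumeration: 13).

|A - A| = 13


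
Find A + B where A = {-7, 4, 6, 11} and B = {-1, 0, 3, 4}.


A + B = {a + b : a ∈ A, b ∈ B}.
Enumerate all |A|·|B| = 4·4 = 16 pairs (a, b) and collect distinct sums.
a = -7: -7+-1=-8, -7+0=-7, -7+3=-4, -7+4=-3
a = 4: 4+-1=3, 4+0=4, 4+3=7, 4+4=8
a = 6: 6+-1=5, 6+0=6, 6+3=9, 6+4=10
a = 11: 11+-1=10, 11+0=11, 11+3=14, 11+4=15
Collecting distinct sums: A + B = {-8, -7, -4, -3, 3, 4, 5, 6, 7, 8, 9, 10, 11, 14, 15}
|A + B| = 15

A + B = {-8, -7, -4, -3, 3, 4, 5, 6, 7, 8, 9, 10, 11, 14, 15}


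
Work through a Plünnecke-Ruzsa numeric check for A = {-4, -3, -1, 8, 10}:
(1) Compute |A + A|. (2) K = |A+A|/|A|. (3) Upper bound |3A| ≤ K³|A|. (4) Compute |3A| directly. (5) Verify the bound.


|A| = 5.
Step 1: Compute A + A by enumerating all 25 pairs.
A + A = {-8, -7, -6, -5, -4, -2, 4, 5, 6, 7, 9, 16, 18, 20}, so |A + A| = 14.
Step 2: Doubling constant K = |A + A|/|A| = 14/5 = 14/5 ≈ 2.8000.
Step 3: Plünnecke-Ruzsa gives |3A| ≤ K³·|A| = (2.8000)³ · 5 ≈ 109.7600.
Step 4: Compute 3A = A + A + A directly by enumerating all triples (a,b,c) ∈ A³; |3A| = 28.
Step 5: Check 28 ≤ 109.7600? Yes ✓.

K = 14/5, Plünnecke-Ruzsa bound K³|A| ≈ 109.7600, |3A| = 28, inequality holds.


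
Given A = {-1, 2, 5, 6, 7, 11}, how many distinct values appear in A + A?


A + A = {a + a' : a, a' ∈ A}; |A| = 6.
General bounds: 2|A| - 1 ≤ |A + A| ≤ |A|(|A|+1)/2, i.e. 11 ≤ |A + A| ≤ 21.
Lower bound 2|A|-1 is attained iff A is an arithmetic progression.
Enumerate sums a + a' for a ≤ a' (symmetric, so this suffices):
a = -1: -1+-1=-2, -1+2=1, -1+5=4, -1+6=5, -1+7=6, -1+11=10
a = 2: 2+2=4, 2+5=7, 2+6=8, 2+7=9, 2+11=13
a = 5: 5+5=10, 5+6=11, 5+7=12, 5+11=16
a = 6: 6+6=12, 6+7=13, 6+11=17
a = 7: 7+7=14, 7+11=18
a = 11: 11+11=22
Distinct sums: {-2, 1, 4, 5, 6, 7, 8, 9, 10, 11, 12, 13, 14, 16, 17, 18, 22}
|A + A| = 17

|A + A| = 17


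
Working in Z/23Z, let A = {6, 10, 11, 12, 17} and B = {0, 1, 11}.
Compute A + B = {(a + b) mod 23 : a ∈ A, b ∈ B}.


Work in Z/23Z: reduce every sum a + b modulo 23.
Enumerate all 15 pairs:
a = 6: 6+0=6, 6+1=7, 6+11=17
a = 10: 10+0=10, 10+1=11, 10+11=21
a = 11: 11+0=11, 11+1=12, 11+11=22
a = 12: 12+0=12, 12+1=13, 12+11=0
a = 17: 17+0=17, 17+1=18, 17+11=5
Distinct residues collected: {0, 5, 6, 7, 10, 11, 12, 13, 17, 18, 21, 22}
|A + B| = 12 (out of 23 total residues).

A + B = {0, 5, 6, 7, 10, 11, 12, 13, 17, 18, 21, 22}


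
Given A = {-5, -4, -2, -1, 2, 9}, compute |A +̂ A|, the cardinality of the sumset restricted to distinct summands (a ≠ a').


Restricted sumset: A +̂ A = {a + a' : a ∈ A, a' ∈ A, a ≠ a'}.
Equivalently, take A + A and drop any sum 2a that is achievable ONLY as a + a for a ∈ A (i.e. sums representable only with equal summands).
Enumerate pairs (a, a') with a < a' (symmetric, so each unordered pair gives one sum; this covers all a ≠ a'):
  -5 + -4 = -9
  -5 + -2 = -7
  -5 + -1 = -6
  -5 + 2 = -3
  -5 + 9 = 4
  -4 + -2 = -6
  -4 + -1 = -5
  -4 + 2 = -2
  -4 + 9 = 5
  -2 + -1 = -3
  -2 + 2 = 0
  -2 + 9 = 7
  -1 + 2 = 1
  -1 + 9 = 8
  2 + 9 = 11
Collected distinct sums: {-9, -7, -6, -5, -3, -2, 0, 1, 4, 5, 7, 8, 11}
|A +̂ A| = 13
(Reference bound: |A +̂ A| ≥ 2|A| - 3 for |A| ≥ 2, with |A| = 6 giving ≥ 9.)

|A +̂ A| = 13


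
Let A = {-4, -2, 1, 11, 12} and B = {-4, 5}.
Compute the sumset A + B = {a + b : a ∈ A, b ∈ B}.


A + B = {a + b : a ∈ A, b ∈ B}.
Enumerate all |A|·|B| = 5·2 = 10 pairs (a, b) and collect distinct sums.
a = -4: -4+-4=-8, -4+5=1
a = -2: -2+-4=-6, -2+5=3
a = 1: 1+-4=-3, 1+5=6
a = 11: 11+-4=7, 11+5=16
a = 12: 12+-4=8, 12+5=17
Collecting distinct sums: A + B = {-8, -6, -3, 1, 3, 6, 7, 8, 16, 17}
|A + B| = 10

A + B = {-8, -6, -3, 1, 3, 6, 7, 8, 16, 17}


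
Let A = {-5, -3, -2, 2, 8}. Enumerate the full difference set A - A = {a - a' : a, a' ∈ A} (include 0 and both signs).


A - A = {a - a' : a, a' ∈ A}.
Compute a - a' for each ordered pair (a, a'):
a = -5: -5--5=0, -5--3=-2, -5--2=-3, -5-2=-7, -5-8=-13
a = -3: -3--5=2, -3--3=0, -3--2=-1, -3-2=-5, -3-8=-11
a = -2: -2--5=3, -2--3=1, -2--2=0, -2-2=-4, -2-8=-10
a = 2: 2--5=7, 2--3=5, 2--2=4, 2-2=0, 2-8=-6
a = 8: 8--5=13, 8--3=11, 8--2=10, 8-2=6, 8-8=0
Collecting distinct values (and noting 0 appears from a-a):
A - A = {-13, -11, -10, -7, -6, -5, -4, -3, -2, -1, 0, 1, 2, 3, 4, 5, 6, 7, 10, 11, 13}
|A - A| = 21

A - A = {-13, -11, -10, -7, -6, -5, -4, -3, -2, -1, 0, 1, 2, 3, 4, 5, 6, 7, 10, 11, 13}


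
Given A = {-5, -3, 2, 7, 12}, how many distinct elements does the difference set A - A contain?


A - A = {a - a' : a, a' ∈ A}; |A| = 5.
Bounds: 2|A|-1 ≤ |A - A| ≤ |A|² - |A| + 1, i.e. 9 ≤ |A - A| ≤ 21.
Note: 0 ∈ A - A always (from a - a). The set is symmetric: if d ∈ A - A then -d ∈ A - A.
Enumerate nonzero differences d = a - a' with a > a' (then include -d):
Positive differences: {2, 5, 7, 10, 12, 15, 17}
Full difference set: {0} ∪ (positive diffs) ∪ (negative diffs).
|A - A| = 1 + 2·7 = 15 (matches direct enumeration: 15).

|A - A| = 15


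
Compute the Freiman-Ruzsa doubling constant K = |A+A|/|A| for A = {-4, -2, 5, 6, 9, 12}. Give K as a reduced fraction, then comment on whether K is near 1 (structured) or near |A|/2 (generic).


|A| = 6.
Compute A + A by enumerating all 36 pairs.
A + A = {-8, -6, -4, 1, 2, 3, 4, 5, 7, 8, 10, 11, 12, 14, 15, 17, 18, 21, 24}, so |A + A| = 19.
K = |A + A| / |A| = 19/6 (already in lowest terms) ≈ 3.1667.
Reference: AP of size 6 gives K = 11/6 ≈ 1.8333; a fully generic set of size 6 gives K ≈ 3.5000.

|A| = 6, |A + A| = 19, K = 19/6.


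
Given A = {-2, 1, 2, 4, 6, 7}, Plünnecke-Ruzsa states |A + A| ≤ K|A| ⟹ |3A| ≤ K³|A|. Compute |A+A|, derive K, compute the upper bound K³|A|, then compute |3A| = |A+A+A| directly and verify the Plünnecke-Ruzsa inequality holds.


|A| = 6.
Step 1: Compute A + A by enumerating all 36 pairs.
A + A = {-4, -1, 0, 2, 3, 4, 5, 6, 7, 8, 9, 10, 11, 12, 13, 14}, so |A + A| = 16.
Step 2: Doubling constant K = |A + A|/|A| = 16/6 = 16/6 ≈ 2.6667.
Step 3: Plünnecke-Ruzsa gives |3A| ≤ K³·|A| = (2.6667)³ · 6 ≈ 113.7778.
Step 4: Compute 3A = A + A + A directly by enumerating all triples (a,b,c) ∈ A³; |3A| = 25.
Step 5: Check 25 ≤ 113.7778? Yes ✓.

K = 16/6, Plünnecke-Ruzsa bound K³|A| ≈ 113.7778, |3A| = 25, inequality holds.


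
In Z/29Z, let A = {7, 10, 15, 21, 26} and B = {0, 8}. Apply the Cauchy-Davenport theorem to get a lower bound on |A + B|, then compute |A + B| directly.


Cauchy-Davenport: |A + B| ≥ min(p, |A| + |B| - 1) for A, B nonempty in Z/pZ.
|A| = 5, |B| = 2, p = 29.
CD lower bound = min(29, 5 + 2 - 1) = min(29, 6) = 6.
Compute A + B mod 29 directly:
a = 7: 7+0=7, 7+8=15
a = 10: 10+0=10, 10+8=18
a = 15: 15+0=15, 15+8=23
a = 21: 21+0=21, 21+8=0
a = 26: 26+0=26, 26+8=5
A + B = {0, 5, 7, 10, 15, 18, 21, 23, 26}, so |A + B| = 9.
Verify: 9 ≥ 6? Yes ✓.

CD lower bound = 6, actual |A + B| = 9.


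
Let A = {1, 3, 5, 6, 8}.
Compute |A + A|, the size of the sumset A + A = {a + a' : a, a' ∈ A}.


A + A = {a + a' : a, a' ∈ A}; |A| = 5.
General bounds: 2|A| - 1 ≤ |A + A| ≤ |A|(|A|+1)/2, i.e. 9 ≤ |A + A| ≤ 15.
Lower bound 2|A|-1 is attained iff A is an arithmetic progression.
Enumerate sums a + a' for a ≤ a' (symmetric, so this suffices):
a = 1: 1+1=2, 1+3=4, 1+5=6, 1+6=7, 1+8=9
a = 3: 3+3=6, 3+5=8, 3+6=9, 3+8=11
a = 5: 5+5=10, 5+6=11, 5+8=13
a = 6: 6+6=12, 6+8=14
a = 8: 8+8=16
Distinct sums: {2, 4, 6, 7, 8, 9, 10, 11, 12, 13, 14, 16}
|A + A| = 12

|A + A| = 12


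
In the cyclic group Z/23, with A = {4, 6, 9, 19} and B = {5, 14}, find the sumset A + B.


Work in Z/23Z: reduce every sum a + b modulo 23.
Enumerate all 8 pairs:
a = 4: 4+5=9, 4+14=18
a = 6: 6+5=11, 6+14=20
a = 9: 9+5=14, 9+14=0
a = 19: 19+5=1, 19+14=10
Distinct residues collected: {0, 1, 9, 10, 11, 14, 18, 20}
|A + B| = 8 (out of 23 total residues).

A + B = {0, 1, 9, 10, 11, 14, 18, 20}


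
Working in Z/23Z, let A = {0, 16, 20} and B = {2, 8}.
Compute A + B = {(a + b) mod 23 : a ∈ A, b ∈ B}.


Work in Z/23Z: reduce every sum a + b modulo 23.
Enumerate all 6 pairs:
a = 0: 0+2=2, 0+8=8
a = 16: 16+2=18, 16+8=1
a = 20: 20+2=22, 20+8=5
Distinct residues collected: {1, 2, 5, 8, 18, 22}
|A + B| = 6 (out of 23 total residues).

A + B = {1, 2, 5, 8, 18, 22}


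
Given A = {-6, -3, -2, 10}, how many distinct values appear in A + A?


A + A = {a + a' : a, a' ∈ A}; |A| = 4.
General bounds: 2|A| - 1 ≤ |A + A| ≤ |A|(|A|+1)/2, i.e. 7 ≤ |A + A| ≤ 10.
Lower bound 2|A|-1 is attained iff A is an arithmetic progression.
Enumerate sums a + a' for a ≤ a' (symmetric, so this suffices):
a = -6: -6+-6=-12, -6+-3=-9, -6+-2=-8, -6+10=4
a = -3: -3+-3=-6, -3+-2=-5, -3+10=7
a = -2: -2+-2=-4, -2+10=8
a = 10: 10+10=20
Distinct sums: {-12, -9, -8, -6, -5, -4, 4, 7, 8, 20}
|A + A| = 10

|A + A| = 10


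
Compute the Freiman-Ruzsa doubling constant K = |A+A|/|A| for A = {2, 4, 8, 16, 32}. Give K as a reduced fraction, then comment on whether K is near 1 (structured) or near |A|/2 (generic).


|A| = 5.
Compute A + A by enumerating all 25 pairs.
A + A = {4, 6, 8, 10, 12, 16, 18, 20, 24, 32, 34, 36, 40, 48, 64}, so |A + A| = 15.
K = |A + A| / |A| = 15/5 = 3/1 ≈ 3.0000.
Reference: AP of size 5 gives K = 9/5 ≈ 1.8000; a fully generic set of size 5 gives K ≈ 3.0000.

|A| = 5, |A + A| = 15, K = 15/5 = 3/1.


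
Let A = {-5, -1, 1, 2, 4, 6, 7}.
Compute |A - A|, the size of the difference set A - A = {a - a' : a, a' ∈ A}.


A - A = {a - a' : a, a' ∈ A}; |A| = 7.
Bounds: 2|A|-1 ≤ |A - A| ≤ |A|² - |A| + 1, i.e. 13 ≤ |A - A| ≤ 43.
Note: 0 ∈ A - A always (from a - a). The set is symmetric: if d ∈ A - A then -d ∈ A - A.
Enumerate nonzero differences d = a - a' with a > a' (then include -d):
Positive differences: {1, 2, 3, 4, 5, 6, 7, 8, 9, 11, 12}
Full difference set: {0} ∪ (positive diffs) ∪ (negative diffs).
|A - A| = 1 + 2·11 = 23 (matches direct enumeration: 23).

|A - A| = 23


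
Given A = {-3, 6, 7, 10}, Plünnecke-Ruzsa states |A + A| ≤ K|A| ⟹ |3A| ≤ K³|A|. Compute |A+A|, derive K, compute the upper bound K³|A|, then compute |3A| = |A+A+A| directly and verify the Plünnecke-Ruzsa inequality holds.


|A| = 4.
Step 1: Compute A + A by enumerating all 16 pairs.
A + A = {-6, 3, 4, 7, 12, 13, 14, 16, 17, 20}, so |A + A| = 10.
Step 2: Doubling constant K = |A + A|/|A| = 10/4 = 10/4 ≈ 2.5000.
Step 3: Plünnecke-Ruzsa gives |3A| ≤ K³·|A| = (2.5000)³ · 4 ≈ 62.5000.
Step 4: Compute 3A = A + A + A directly by enumerating all triples (a,b,c) ∈ A³; |3A| = 20.
Step 5: Check 20 ≤ 62.5000? Yes ✓.

K = 10/4, Plünnecke-Ruzsa bound K³|A| ≈ 62.5000, |3A| = 20, inequality holds.


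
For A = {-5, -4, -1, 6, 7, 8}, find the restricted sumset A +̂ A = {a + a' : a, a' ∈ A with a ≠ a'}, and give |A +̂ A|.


Restricted sumset: A +̂ A = {a + a' : a ∈ A, a' ∈ A, a ≠ a'}.
Equivalently, take A + A and drop any sum 2a that is achievable ONLY as a + a for a ∈ A (i.e. sums representable only with equal summands).
Enumerate pairs (a, a') with a < a' (symmetric, so each unordered pair gives one sum; this covers all a ≠ a'):
  -5 + -4 = -9
  -5 + -1 = -6
  -5 + 6 = 1
  -5 + 7 = 2
  -5 + 8 = 3
  -4 + -1 = -5
  -4 + 6 = 2
  -4 + 7 = 3
  -4 + 8 = 4
  -1 + 6 = 5
  -1 + 7 = 6
  -1 + 8 = 7
  6 + 7 = 13
  6 + 8 = 14
  7 + 8 = 15
Collected distinct sums: {-9, -6, -5, 1, 2, 3, 4, 5, 6, 7, 13, 14, 15}
|A +̂ A| = 13
(Reference bound: |A +̂ A| ≥ 2|A| - 3 for |A| ≥ 2, with |A| = 6 giving ≥ 9.)

|A +̂ A| = 13


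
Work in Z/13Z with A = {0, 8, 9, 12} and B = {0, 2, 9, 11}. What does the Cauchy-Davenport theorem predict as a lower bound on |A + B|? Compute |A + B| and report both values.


Cauchy-Davenport: |A + B| ≥ min(p, |A| + |B| - 1) for A, B nonempty in Z/pZ.
|A| = 4, |B| = 4, p = 13.
CD lower bound = min(13, 4 + 4 - 1) = min(13, 7) = 7.
Compute A + B mod 13 directly:
a = 0: 0+0=0, 0+2=2, 0+9=9, 0+11=11
a = 8: 8+0=8, 8+2=10, 8+9=4, 8+11=6
a = 9: 9+0=9, 9+2=11, 9+9=5, 9+11=7
a = 12: 12+0=12, 12+2=1, 12+9=8, 12+11=10
A + B = {0, 1, 2, 4, 5, 6, 7, 8, 9, 10, 11, 12}, so |A + B| = 12.
Verify: 12 ≥ 7? Yes ✓.

CD lower bound = 7, actual |A + B| = 12.


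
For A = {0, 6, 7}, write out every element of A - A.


A - A = {a - a' : a, a' ∈ A}.
Compute a - a' for each ordered pair (a, a'):
a = 0: 0-0=0, 0-6=-6, 0-7=-7
a = 6: 6-0=6, 6-6=0, 6-7=-1
a = 7: 7-0=7, 7-6=1, 7-7=0
Collecting distinct values (and noting 0 appears from a-a):
A - A = {-7, -6, -1, 0, 1, 6, 7}
|A - A| = 7

A - A = {-7, -6, -1, 0, 1, 6, 7}


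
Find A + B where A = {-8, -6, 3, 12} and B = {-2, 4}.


A + B = {a + b : a ∈ A, b ∈ B}.
Enumerate all |A|·|B| = 4·2 = 8 pairs (a, b) and collect distinct sums.
a = -8: -8+-2=-10, -8+4=-4
a = -6: -6+-2=-8, -6+4=-2
a = 3: 3+-2=1, 3+4=7
a = 12: 12+-2=10, 12+4=16
Collecting distinct sums: A + B = {-10, -8, -4, -2, 1, 7, 10, 16}
|A + B| = 8

A + B = {-10, -8, -4, -2, 1, 7, 10, 16}


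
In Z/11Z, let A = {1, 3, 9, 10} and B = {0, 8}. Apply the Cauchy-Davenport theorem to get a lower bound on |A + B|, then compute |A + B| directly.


Cauchy-Davenport: |A + B| ≥ min(p, |A| + |B| - 1) for A, B nonempty in Z/pZ.
|A| = 4, |B| = 2, p = 11.
CD lower bound = min(11, 4 + 2 - 1) = min(11, 5) = 5.
Compute A + B mod 11 directly:
a = 1: 1+0=1, 1+8=9
a = 3: 3+0=3, 3+8=0
a = 9: 9+0=9, 9+8=6
a = 10: 10+0=10, 10+8=7
A + B = {0, 1, 3, 6, 7, 9, 10}, so |A + B| = 7.
Verify: 7 ≥ 5? Yes ✓.

CD lower bound = 5, actual |A + B| = 7.


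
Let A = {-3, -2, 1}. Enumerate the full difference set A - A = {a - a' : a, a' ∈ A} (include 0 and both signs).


A - A = {a - a' : a, a' ∈ A}.
Compute a - a' for each ordered pair (a, a'):
a = -3: -3--3=0, -3--2=-1, -3-1=-4
a = -2: -2--3=1, -2--2=0, -2-1=-3
a = 1: 1--3=4, 1--2=3, 1-1=0
Collecting distinct values (and noting 0 appears from a-a):
A - A = {-4, -3, -1, 0, 1, 3, 4}
|A - A| = 7

A - A = {-4, -3, -1, 0, 1, 3, 4}


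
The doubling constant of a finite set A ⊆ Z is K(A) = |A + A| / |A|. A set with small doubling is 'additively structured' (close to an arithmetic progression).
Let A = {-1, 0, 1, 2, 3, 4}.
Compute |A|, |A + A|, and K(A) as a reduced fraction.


|A| = 6.
Compute A + A by enumerating all 36 pairs.
A + A = {-2, -1, 0, 1, 2, 3, 4, 5, 6, 7, 8}, so |A + A| = 11.
K = |A + A| / |A| = 11/6 (already in lowest terms) ≈ 1.8333.
Reference: AP of size 6 gives K = 11/6 ≈ 1.8333; a fully generic set of size 6 gives K ≈ 3.5000.

|A| = 6, |A + A| = 11, K = 11/6.


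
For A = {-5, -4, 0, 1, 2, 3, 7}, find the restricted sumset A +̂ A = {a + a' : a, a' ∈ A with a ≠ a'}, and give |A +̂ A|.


Restricted sumset: A +̂ A = {a + a' : a ∈ A, a' ∈ A, a ≠ a'}.
Equivalently, take A + A and drop any sum 2a that is achievable ONLY as a + a for a ∈ A (i.e. sums representable only with equal summands).
Enumerate pairs (a, a') with a < a' (symmetric, so each unordered pair gives one sum; this covers all a ≠ a'):
  -5 + -4 = -9
  -5 + 0 = -5
  -5 + 1 = -4
  -5 + 2 = -3
  -5 + 3 = -2
  -5 + 7 = 2
  -4 + 0 = -4
  -4 + 1 = -3
  -4 + 2 = -2
  -4 + 3 = -1
  -4 + 7 = 3
  0 + 1 = 1
  0 + 2 = 2
  0 + 3 = 3
  0 + 7 = 7
  1 + 2 = 3
  1 + 3 = 4
  1 + 7 = 8
  2 + 3 = 5
  2 + 7 = 9
  3 + 7 = 10
Collected distinct sums: {-9, -5, -4, -3, -2, -1, 1, 2, 3, 4, 5, 7, 8, 9, 10}
|A +̂ A| = 15
(Reference bound: |A +̂ A| ≥ 2|A| - 3 for |A| ≥ 2, with |A| = 7 giving ≥ 11.)

|A +̂ A| = 15


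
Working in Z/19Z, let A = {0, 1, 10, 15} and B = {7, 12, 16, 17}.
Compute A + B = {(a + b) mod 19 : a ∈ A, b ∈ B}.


Work in Z/19Z: reduce every sum a + b modulo 19.
Enumerate all 16 pairs:
a = 0: 0+7=7, 0+12=12, 0+16=16, 0+17=17
a = 1: 1+7=8, 1+12=13, 1+16=17, 1+17=18
a = 10: 10+7=17, 10+12=3, 10+16=7, 10+17=8
a = 15: 15+7=3, 15+12=8, 15+16=12, 15+17=13
Distinct residues collected: {3, 7, 8, 12, 13, 16, 17, 18}
|A + B| = 8 (out of 19 total residues).

A + B = {3, 7, 8, 12, 13, 16, 17, 18}


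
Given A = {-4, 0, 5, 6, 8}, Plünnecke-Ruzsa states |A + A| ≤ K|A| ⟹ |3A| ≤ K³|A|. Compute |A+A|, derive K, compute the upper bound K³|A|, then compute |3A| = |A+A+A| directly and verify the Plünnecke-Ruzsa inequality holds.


|A| = 5.
Step 1: Compute A + A by enumerating all 25 pairs.
A + A = {-8, -4, 0, 1, 2, 4, 5, 6, 8, 10, 11, 12, 13, 14, 16}, so |A + A| = 15.
Step 2: Doubling constant K = |A + A|/|A| = 15/5 = 15/5 ≈ 3.0000.
Step 3: Plünnecke-Ruzsa gives |3A| ≤ K³·|A| = (3.0000)³ · 5 ≈ 135.0000.
Step 4: Compute 3A = A + A + A directly by enumerating all triples (a,b,c) ∈ A³; |3A| = 28.
Step 5: Check 28 ≤ 135.0000? Yes ✓.

K = 15/5, Plünnecke-Ruzsa bound K³|A| ≈ 135.0000, |3A| = 28, inequality holds.


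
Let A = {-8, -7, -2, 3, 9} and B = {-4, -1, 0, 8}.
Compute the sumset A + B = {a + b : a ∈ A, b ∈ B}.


A + B = {a + b : a ∈ A, b ∈ B}.
Enumerate all |A|·|B| = 5·4 = 20 pairs (a, b) and collect distinct sums.
a = -8: -8+-4=-12, -8+-1=-9, -8+0=-8, -8+8=0
a = -7: -7+-4=-11, -7+-1=-8, -7+0=-7, -7+8=1
a = -2: -2+-4=-6, -2+-1=-3, -2+0=-2, -2+8=6
a = 3: 3+-4=-1, 3+-1=2, 3+0=3, 3+8=11
a = 9: 9+-4=5, 9+-1=8, 9+0=9, 9+8=17
Collecting distinct sums: A + B = {-12, -11, -9, -8, -7, -6, -3, -2, -1, 0, 1, 2, 3, 5, 6, 8, 9, 11, 17}
|A + B| = 19

A + B = {-12, -11, -9, -8, -7, -6, -3, -2, -1, 0, 1, 2, 3, 5, 6, 8, 9, 11, 17}


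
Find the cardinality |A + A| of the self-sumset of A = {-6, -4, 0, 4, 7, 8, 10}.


A + A = {a + a' : a, a' ∈ A}; |A| = 7.
General bounds: 2|A| - 1 ≤ |A + A| ≤ |A|(|A|+1)/2, i.e. 13 ≤ |A + A| ≤ 28.
Lower bound 2|A|-1 is attained iff A is an arithmetic progression.
Enumerate sums a + a' for a ≤ a' (symmetric, so this suffices):
a = -6: -6+-6=-12, -6+-4=-10, -6+0=-6, -6+4=-2, -6+7=1, -6+8=2, -6+10=4
a = -4: -4+-4=-8, -4+0=-4, -4+4=0, -4+7=3, -4+8=4, -4+10=6
a = 0: 0+0=0, 0+4=4, 0+7=7, 0+8=8, 0+10=10
a = 4: 4+4=8, 4+7=11, 4+8=12, 4+10=14
a = 7: 7+7=14, 7+8=15, 7+10=17
a = 8: 8+8=16, 8+10=18
a = 10: 10+10=20
Distinct sums: {-12, -10, -8, -6, -4, -2, 0, 1, 2, 3, 4, 6, 7, 8, 10, 11, 12, 14, 15, 16, 17, 18, 20}
|A + A| = 23

|A + A| = 23


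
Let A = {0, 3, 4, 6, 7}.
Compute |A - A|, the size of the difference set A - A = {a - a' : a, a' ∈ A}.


A - A = {a - a' : a, a' ∈ A}; |A| = 5.
Bounds: 2|A|-1 ≤ |A - A| ≤ |A|² - |A| + 1, i.e. 9 ≤ |A - A| ≤ 21.
Note: 0 ∈ A - A always (from a - a). The set is symmetric: if d ∈ A - A then -d ∈ A - A.
Enumerate nonzero differences d = a - a' with a > a' (then include -d):
Positive differences: {1, 2, 3, 4, 6, 7}
Full difference set: {0} ∪ (positive diffs) ∪ (negative diffs).
|A - A| = 1 + 2·6 = 13 (matches direct enumeration: 13).

|A - A| = 13


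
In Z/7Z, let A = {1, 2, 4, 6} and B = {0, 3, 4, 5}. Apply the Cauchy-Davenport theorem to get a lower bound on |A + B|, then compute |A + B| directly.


Cauchy-Davenport: |A + B| ≥ min(p, |A| + |B| - 1) for A, B nonempty in Z/pZ.
|A| = 4, |B| = 4, p = 7.
CD lower bound = min(7, 4 + 4 - 1) = min(7, 7) = 7.
Compute A + B mod 7 directly:
a = 1: 1+0=1, 1+3=4, 1+4=5, 1+5=6
a = 2: 2+0=2, 2+3=5, 2+4=6, 2+5=0
a = 4: 4+0=4, 4+3=0, 4+4=1, 4+5=2
a = 6: 6+0=6, 6+3=2, 6+4=3, 6+5=4
A + B = {0, 1, 2, 3, 4, 5, 6}, so |A + B| = 7.
Verify: 7 ≥ 7? Yes ✓.

CD lower bound = 7, actual |A + B| = 7.


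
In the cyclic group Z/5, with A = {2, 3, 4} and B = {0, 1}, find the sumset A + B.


Work in Z/5Z: reduce every sum a + b modulo 5.
Enumerate all 6 pairs:
a = 2: 2+0=2, 2+1=3
a = 3: 3+0=3, 3+1=4
a = 4: 4+0=4, 4+1=0
Distinct residues collected: {0, 2, 3, 4}
|A + B| = 4 (out of 5 total residues).

A + B = {0, 2, 3, 4}


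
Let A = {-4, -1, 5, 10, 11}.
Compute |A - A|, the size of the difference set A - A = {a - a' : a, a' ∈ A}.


A - A = {a - a' : a, a' ∈ A}; |A| = 5.
Bounds: 2|A|-1 ≤ |A - A| ≤ |A|² - |A| + 1, i.e. 9 ≤ |A - A| ≤ 21.
Note: 0 ∈ A - A always (from a - a). The set is symmetric: if d ∈ A - A then -d ∈ A - A.
Enumerate nonzero differences d = a - a' with a > a' (then include -d):
Positive differences: {1, 3, 5, 6, 9, 11, 12, 14, 15}
Full difference set: {0} ∪ (positive diffs) ∪ (negative diffs).
|A - A| = 1 + 2·9 = 19 (matches direct enumeration: 19).

|A - A| = 19


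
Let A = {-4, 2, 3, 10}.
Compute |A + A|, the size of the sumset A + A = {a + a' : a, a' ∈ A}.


A + A = {a + a' : a, a' ∈ A}; |A| = 4.
General bounds: 2|A| - 1 ≤ |A + A| ≤ |A|(|A|+1)/2, i.e. 7 ≤ |A + A| ≤ 10.
Lower bound 2|A|-1 is attained iff A is an arithmetic progression.
Enumerate sums a + a' for a ≤ a' (symmetric, so this suffices):
a = -4: -4+-4=-8, -4+2=-2, -4+3=-1, -4+10=6
a = 2: 2+2=4, 2+3=5, 2+10=12
a = 3: 3+3=6, 3+10=13
a = 10: 10+10=20
Distinct sums: {-8, -2, -1, 4, 5, 6, 12, 13, 20}
|A + A| = 9

|A + A| = 9


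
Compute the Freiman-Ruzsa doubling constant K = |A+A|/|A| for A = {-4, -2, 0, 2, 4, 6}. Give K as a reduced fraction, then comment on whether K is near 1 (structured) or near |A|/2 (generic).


|A| = 6.
Compute A + A by enumerating all 36 pairs.
A + A = {-8, -6, -4, -2, 0, 2, 4, 6, 8, 10, 12}, so |A + A| = 11.
K = |A + A| / |A| = 11/6 (already in lowest terms) ≈ 1.8333.
Reference: AP of size 6 gives K = 11/6 ≈ 1.8333; a fully generic set of size 6 gives K ≈ 3.5000.

|A| = 6, |A + A| = 11, K = 11/6.


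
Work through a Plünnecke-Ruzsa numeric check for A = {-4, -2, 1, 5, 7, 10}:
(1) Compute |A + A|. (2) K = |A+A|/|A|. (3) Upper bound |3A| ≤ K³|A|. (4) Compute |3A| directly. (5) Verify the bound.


|A| = 6.
Step 1: Compute A + A by enumerating all 36 pairs.
A + A = {-8, -6, -4, -3, -1, 1, 2, 3, 5, 6, 8, 10, 11, 12, 14, 15, 17, 20}, so |A + A| = 18.
Step 2: Doubling constant K = |A + A|/|A| = 18/6 = 18/6 ≈ 3.0000.
Step 3: Plünnecke-Ruzsa gives |3A| ≤ K³·|A| = (3.0000)³ · 6 ≈ 162.0000.
Step 4: Compute 3A = A + A + A directly by enumerating all triples (a,b,c) ∈ A³; |3A| = 34.
Step 5: Check 34 ≤ 162.0000? Yes ✓.

K = 18/6, Plünnecke-Ruzsa bound K³|A| ≈ 162.0000, |3A| = 34, inequality holds.


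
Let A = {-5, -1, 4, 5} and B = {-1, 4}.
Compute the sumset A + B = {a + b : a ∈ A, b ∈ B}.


A + B = {a + b : a ∈ A, b ∈ B}.
Enumerate all |A|·|B| = 4·2 = 8 pairs (a, b) and collect distinct sums.
a = -5: -5+-1=-6, -5+4=-1
a = -1: -1+-1=-2, -1+4=3
a = 4: 4+-1=3, 4+4=8
a = 5: 5+-1=4, 5+4=9
Collecting distinct sums: A + B = {-6, -2, -1, 3, 4, 8, 9}
|A + B| = 7

A + B = {-6, -2, -1, 3, 4, 8, 9}


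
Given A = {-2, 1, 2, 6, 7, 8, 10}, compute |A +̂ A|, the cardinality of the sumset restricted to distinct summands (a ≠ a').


Restricted sumset: A +̂ A = {a + a' : a ∈ A, a' ∈ A, a ≠ a'}.
Equivalently, take A + A and drop any sum 2a that is achievable ONLY as a + a for a ∈ A (i.e. sums representable only with equal summands).
Enumerate pairs (a, a') with a < a' (symmetric, so each unordered pair gives one sum; this covers all a ≠ a'):
  -2 + 1 = -1
  -2 + 2 = 0
  -2 + 6 = 4
  -2 + 7 = 5
  -2 + 8 = 6
  -2 + 10 = 8
  1 + 2 = 3
  1 + 6 = 7
  1 + 7 = 8
  1 + 8 = 9
  1 + 10 = 11
  2 + 6 = 8
  2 + 7 = 9
  2 + 8 = 10
  2 + 10 = 12
  6 + 7 = 13
  6 + 8 = 14
  6 + 10 = 16
  7 + 8 = 15
  7 + 10 = 17
  8 + 10 = 18
Collected distinct sums: {-1, 0, 3, 4, 5, 6, 7, 8, 9, 10, 11, 12, 13, 14, 15, 16, 17, 18}
|A +̂ A| = 18
(Reference bound: |A +̂ A| ≥ 2|A| - 3 for |A| ≥ 2, with |A| = 7 giving ≥ 11.)

|A +̂ A| = 18


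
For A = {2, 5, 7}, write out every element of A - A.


A - A = {a - a' : a, a' ∈ A}.
Compute a - a' for each ordered pair (a, a'):
a = 2: 2-2=0, 2-5=-3, 2-7=-5
a = 5: 5-2=3, 5-5=0, 5-7=-2
a = 7: 7-2=5, 7-5=2, 7-7=0
Collecting distinct values (and noting 0 appears from a-a):
A - A = {-5, -3, -2, 0, 2, 3, 5}
|A - A| = 7

A - A = {-5, -3, -2, 0, 2, 3, 5}


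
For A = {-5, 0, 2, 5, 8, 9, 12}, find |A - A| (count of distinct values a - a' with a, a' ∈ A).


A - A = {a - a' : a, a' ∈ A}; |A| = 7.
Bounds: 2|A|-1 ≤ |A - A| ≤ |A|² - |A| + 1, i.e. 13 ≤ |A - A| ≤ 43.
Note: 0 ∈ A - A always (from a - a). The set is symmetric: if d ∈ A - A then -d ∈ A - A.
Enumerate nonzero differences d = a - a' with a > a' (then include -d):
Positive differences: {1, 2, 3, 4, 5, 6, 7, 8, 9, 10, 12, 13, 14, 17}
Full difference set: {0} ∪ (positive diffs) ∪ (negative diffs).
|A - A| = 1 + 2·14 = 29 (matches direct enumeration: 29).

|A - A| = 29


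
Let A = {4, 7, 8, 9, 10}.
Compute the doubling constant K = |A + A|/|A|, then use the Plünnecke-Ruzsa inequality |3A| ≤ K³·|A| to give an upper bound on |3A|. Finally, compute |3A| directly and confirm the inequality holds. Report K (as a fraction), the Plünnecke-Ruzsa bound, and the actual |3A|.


|A| = 5.
Step 1: Compute A + A by enumerating all 25 pairs.
A + A = {8, 11, 12, 13, 14, 15, 16, 17, 18, 19, 20}, so |A + A| = 11.
Step 2: Doubling constant K = |A + A|/|A| = 11/5 = 11/5 ≈ 2.2000.
Step 3: Plünnecke-Ruzsa gives |3A| ≤ K³·|A| = (2.2000)³ · 5 ≈ 53.2400.
Step 4: Compute 3A = A + A + A directly by enumerating all triples (a,b,c) ∈ A³; |3A| = 17.
Step 5: Check 17 ≤ 53.2400? Yes ✓.

K = 11/5, Plünnecke-Ruzsa bound K³|A| ≈ 53.2400, |3A| = 17, inequality holds.


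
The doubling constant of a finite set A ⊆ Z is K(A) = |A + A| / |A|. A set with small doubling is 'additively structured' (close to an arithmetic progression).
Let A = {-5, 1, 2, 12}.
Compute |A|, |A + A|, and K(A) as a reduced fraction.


|A| = 4.
Compute A + A by enumerating all 16 pairs.
A + A = {-10, -4, -3, 2, 3, 4, 7, 13, 14, 24}, so |A + A| = 10.
K = |A + A| / |A| = 10/4 = 5/2 ≈ 2.5000.
Reference: AP of size 4 gives K = 7/4 ≈ 1.7500; a fully generic set of size 4 gives K ≈ 2.5000.

|A| = 4, |A + A| = 10, K = 10/4 = 5/2.


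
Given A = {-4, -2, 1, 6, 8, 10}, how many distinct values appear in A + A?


A + A = {a + a' : a, a' ∈ A}; |A| = 6.
General bounds: 2|A| - 1 ≤ |A + A| ≤ |A|(|A|+1)/2, i.e. 11 ≤ |A + A| ≤ 21.
Lower bound 2|A|-1 is attained iff A is an arithmetic progression.
Enumerate sums a + a' for a ≤ a' (symmetric, so this suffices):
a = -4: -4+-4=-8, -4+-2=-6, -4+1=-3, -4+6=2, -4+8=4, -4+10=6
a = -2: -2+-2=-4, -2+1=-1, -2+6=4, -2+8=6, -2+10=8
a = 1: 1+1=2, 1+6=7, 1+8=9, 1+10=11
a = 6: 6+6=12, 6+8=14, 6+10=16
a = 8: 8+8=16, 8+10=18
a = 10: 10+10=20
Distinct sums: {-8, -6, -4, -3, -1, 2, 4, 6, 7, 8, 9, 11, 12, 14, 16, 18, 20}
|A + A| = 17

|A + A| = 17


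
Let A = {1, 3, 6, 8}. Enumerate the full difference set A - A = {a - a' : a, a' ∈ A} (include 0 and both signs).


A - A = {a - a' : a, a' ∈ A}.
Compute a - a' for each ordered pair (a, a'):
a = 1: 1-1=0, 1-3=-2, 1-6=-5, 1-8=-7
a = 3: 3-1=2, 3-3=0, 3-6=-3, 3-8=-5
a = 6: 6-1=5, 6-3=3, 6-6=0, 6-8=-2
a = 8: 8-1=7, 8-3=5, 8-6=2, 8-8=0
Collecting distinct values (and noting 0 appears from a-a):
A - A = {-7, -5, -3, -2, 0, 2, 3, 5, 7}
|A - A| = 9

A - A = {-7, -5, -3, -2, 0, 2, 3, 5, 7}


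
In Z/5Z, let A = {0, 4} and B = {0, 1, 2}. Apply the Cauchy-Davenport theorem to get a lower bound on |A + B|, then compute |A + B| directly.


Cauchy-Davenport: |A + B| ≥ min(p, |A| + |B| - 1) for A, B nonempty in Z/pZ.
|A| = 2, |B| = 3, p = 5.
CD lower bound = min(5, 2 + 3 - 1) = min(5, 4) = 4.
Compute A + B mod 5 directly:
a = 0: 0+0=0, 0+1=1, 0+2=2
a = 4: 4+0=4, 4+1=0, 4+2=1
A + B = {0, 1, 2, 4}, so |A + B| = 4.
Verify: 4 ≥ 4? Yes ✓.

CD lower bound = 4, actual |A + B| = 4.


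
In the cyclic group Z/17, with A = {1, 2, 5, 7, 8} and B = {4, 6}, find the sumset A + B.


Work in Z/17Z: reduce every sum a + b modulo 17.
Enumerate all 10 pairs:
a = 1: 1+4=5, 1+6=7
a = 2: 2+4=6, 2+6=8
a = 5: 5+4=9, 5+6=11
a = 7: 7+4=11, 7+6=13
a = 8: 8+4=12, 8+6=14
Distinct residues collected: {5, 6, 7, 8, 9, 11, 12, 13, 14}
|A + B| = 9 (out of 17 total residues).

A + B = {5, 6, 7, 8, 9, 11, 12, 13, 14}


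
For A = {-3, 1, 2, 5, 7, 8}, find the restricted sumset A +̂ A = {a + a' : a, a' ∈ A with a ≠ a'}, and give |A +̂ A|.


Restricted sumset: A +̂ A = {a + a' : a ∈ A, a' ∈ A, a ≠ a'}.
Equivalently, take A + A and drop any sum 2a that is achievable ONLY as a + a for a ∈ A (i.e. sums representable only with equal summands).
Enumerate pairs (a, a') with a < a' (symmetric, so each unordered pair gives one sum; this covers all a ≠ a'):
  -3 + 1 = -2
  -3 + 2 = -1
  -3 + 5 = 2
  -3 + 7 = 4
  -3 + 8 = 5
  1 + 2 = 3
  1 + 5 = 6
  1 + 7 = 8
  1 + 8 = 9
  2 + 5 = 7
  2 + 7 = 9
  2 + 8 = 10
  5 + 7 = 12
  5 + 8 = 13
  7 + 8 = 15
Collected distinct sums: {-2, -1, 2, 3, 4, 5, 6, 7, 8, 9, 10, 12, 13, 15}
|A +̂ A| = 14
(Reference bound: |A +̂ A| ≥ 2|A| - 3 for |A| ≥ 2, with |A| = 6 giving ≥ 9.)

|A +̂ A| = 14


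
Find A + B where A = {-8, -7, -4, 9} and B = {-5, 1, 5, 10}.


A + B = {a + b : a ∈ A, b ∈ B}.
Enumerate all |A|·|B| = 4·4 = 16 pairs (a, b) and collect distinct sums.
a = -8: -8+-5=-13, -8+1=-7, -8+5=-3, -8+10=2
a = -7: -7+-5=-12, -7+1=-6, -7+5=-2, -7+10=3
a = -4: -4+-5=-9, -4+1=-3, -4+5=1, -4+10=6
a = 9: 9+-5=4, 9+1=10, 9+5=14, 9+10=19
Collecting distinct sums: A + B = {-13, -12, -9, -7, -6, -3, -2, 1, 2, 3, 4, 6, 10, 14, 19}
|A + B| = 15

A + B = {-13, -12, -9, -7, -6, -3, -2, 1, 2, 3, 4, 6, 10, 14, 19}


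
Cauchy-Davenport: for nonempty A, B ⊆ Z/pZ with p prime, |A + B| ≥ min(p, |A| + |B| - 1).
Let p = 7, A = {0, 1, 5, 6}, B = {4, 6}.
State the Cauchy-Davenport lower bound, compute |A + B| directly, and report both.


Cauchy-Davenport: |A + B| ≥ min(p, |A| + |B| - 1) for A, B nonempty in Z/pZ.
|A| = 4, |B| = 2, p = 7.
CD lower bound = min(7, 4 + 2 - 1) = min(7, 5) = 5.
Compute A + B mod 7 directly:
a = 0: 0+4=4, 0+6=6
a = 1: 1+4=5, 1+6=0
a = 5: 5+4=2, 5+6=4
a = 6: 6+4=3, 6+6=5
A + B = {0, 2, 3, 4, 5, 6}, so |A + B| = 6.
Verify: 6 ≥ 5? Yes ✓.

CD lower bound = 5, actual |A + B| = 6.


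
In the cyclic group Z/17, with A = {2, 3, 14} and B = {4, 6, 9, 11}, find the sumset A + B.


Work in Z/17Z: reduce every sum a + b modulo 17.
Enumerate all 12 pairs:
a = 2: 2+4=6, 2+6=8, 2+9=11, 2+11=13
a = 3: 3+4=7, 3+6=9, 3+9=12, 3+11=14
a = 14: 14+4=1, 14+6=3, 14+9=6, 14+11=8
Distinct residues collected: {1, 3, 6, 7, 8, 9, 11, 12, 13, 14}
|A + B| = 10 (out of 17 total residues).

A + B = {1, 3, 6, 7, 8, 9, 11, 12, 13, 14}


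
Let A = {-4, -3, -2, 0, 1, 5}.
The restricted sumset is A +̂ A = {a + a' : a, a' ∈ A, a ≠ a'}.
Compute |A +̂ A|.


Restricted sumset: A +̂ A = {a + a' : a ∈ A, a' ∈ A, a ≠ a'}.
Equivalently, take A + A and drop any sum 2a that is achievable ONLY as a + a for a ∈ A (i.e. sums representable only with equal summands).
Enumerate pairs (a, a') with a < a' (symmetric, so each unordered pair gives one sum; this covers all a ≠ a'):
  -4 + -3 = -7
  -4 + -2 = -6
  -4 + 0 = -4
  -4 + 1 = -3
  -4 + 5 = 1
  -3 + -2 = -5
  -3 + 0 = -3
  -3 + 1 = -2
  -3 + 5 = 2
  -2 + 0 = -2
  -2 + 1 = -1
  -2 + 5 = 3
  0 + 1 = 1
  0 + 5 = 5
  1 + 5 = 6
Collected distinct sums: {-7, -6, -5, -4, -3, -2, -1, 1, 2, 3, 5, 6}
|A +̂ A| = 12
(Reference bound: |A +̂ A| ≥ 2|A| - 3 for |A| ≥ 2, with |A| = 6 giving ≥ 9.)

|A +̂ A| = 12


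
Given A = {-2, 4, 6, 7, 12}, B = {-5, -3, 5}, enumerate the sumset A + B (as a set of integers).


A + B = {a + b : a ∈ A, b ∈ B}.
Enumerate all |A|·|B| = 5·3 = 15 pairs (a, b) and collect distinct sums.
a = -2: -2+-5=-7, -2+-3=-5, -2+5=3
a = 4: 4+-5=-1, 4+-3=1, 4+5=9
a = 6: 6+-5=1, 6+-3=3, 6+5=11
a = 7: 7+-5=2, 7+-3=4, 7+5=12
a = 12: 12+-5=7, 12+-3=9, 12+5=17
Collecting distinct sums: A + B = {-7, -5, -1, 1, 2, 3, 4, 7, 9, 11, 12, 17}
|A + B| = 12

A + B = {-7, -5, -1, 1, 2, 3, 4, 7, 9, 11, 12, 17}


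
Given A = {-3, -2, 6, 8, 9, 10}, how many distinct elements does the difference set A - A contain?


A - A = {a - a' : a, a' ∈ A}; |A| = 6.
Bounds: 2|A|-1 ≤ |A - A| ≤ |A|² - |A| + 1, i.e. 11 ≤ |A - A| ≤ 31.
Note: 0 ∈ A - A always (from a - a). The set is symmetric: if d ∈ A - A then -d ∈ A - A.
Enumerate nonzero differences d = a - a' with a > a' (then include -d):
Positive differences: {1, 2, 3, 4, 8, 9, 10, 11, 12, 13}
Full difference set: {0} ∪ (positive diffs) ∪ (negative diffs).
|A - A| = 1 + 2·10 = 21 (matches direct enumeration: 21).

|A - A| = 21


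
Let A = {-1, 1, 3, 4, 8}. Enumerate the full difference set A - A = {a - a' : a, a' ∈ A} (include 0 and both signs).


A - A = {a - a' : a, a' ∈ A}.
Compute a - a' for each ordered pair (a, a'):
a = -1: -1--1=0, -1-1=-2, -1-3=-4, -1-4=-5, -1-8=-9
a = 1: 1--1=2, 1-1=0, 1-3=-2, 1-4=-3, 1-8=-7
a = 3: 3--1=4, 3-1=2, 3-3=0, 3-4=-1, 3-8=-5
a = 4: 4--1=5, 4-1=3, 4-3=1, 4-4=0, 4-8=-4
a = 8: 8--1=9, 8-1=7, 8-3=5, 8-4=4, 8-8=0
Collecting distinct values (and noting 0 appears from a-a):
A - A = {-9, -7, -5, -4, -3, -2, -1, 0, 1, 2, 3, 4, 5, 7, 9}
|A - A| = 15

A - A = {-9, -7, -5, -4, -3, -2, -1, 0, 1, 2, 3, 4, 5, 7, 9}


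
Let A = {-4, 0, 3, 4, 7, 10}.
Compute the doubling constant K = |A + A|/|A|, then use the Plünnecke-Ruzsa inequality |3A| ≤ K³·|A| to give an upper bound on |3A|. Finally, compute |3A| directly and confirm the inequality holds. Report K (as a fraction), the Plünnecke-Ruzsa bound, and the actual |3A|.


|A| = 6.
Step 1: Compute A + A by enumerating all 36 pairs.
A + A = {-8, -4, -1, 0, 3, 4, 6, 7, 8, 10, 11, 13, 14, 17, 20}, so |A + A| = 15.
Step 2: Doubling constant K = |A + A|/|A| = 15/6 = 15/6 ≈ 2.5000.
Step 3: Plünnecke-Ruzsa gives |3A| ≤ K³·|A| = (2.5000)³ · 6 ≈ 93.7500.
Step 4: Compute 3A = A + A + A directly by enumerating all triples (a,b,c) ∈ A³; |3A| = 28.
Step 5: Check 28 ≤ 93.7500? Yes ✓.

K = 15/6, Plünnecke-Ruzsa bound K³|A| ≈ 93.7500, |3A| = 28, inequality holds.


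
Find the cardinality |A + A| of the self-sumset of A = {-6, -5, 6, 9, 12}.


A + A = {a + a' : a, a' ∈ A}; |A| = 5.
General bounds: 2|A| - 1 ≤ |A + A| ≤ |A|(|A|+1)/2, i.e. 9 ≤ |A + A| ≤ 15.
Lower bound 2|A|-1 is attained iff A is an arithmetic progression.
Enumerate sums a + a' for a ≤ a' (symmetric, so this suffices):
a = -6: -6+-6=-12, -6+-5=-11, -6+6=0, -6+9=3, -6+12=6
a = -5: -5+-5=-10, -5+6=1, -5+9=4, -5+12=7
a = 6: 6+6=12, 6+9=15, 6+12=18
a = 9: 9+9=18, 9+12=21
a = 12: 12+12=24
Distinct sums: {-12, -11, -10, 0, 1, 3, 4, 6, 7, 12, 15, 18, 21, 24}
|A + A| = 14

|A + A| = 14


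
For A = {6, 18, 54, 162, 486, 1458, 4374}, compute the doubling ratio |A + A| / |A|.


|A| = 7.
Compute A + A by enumerating all 49 pairs.
A + A = {12, 24, 36, 60, 72, 108, 168, 180, 216, 324, 492, 504, 540, 648, 972, 1464, 1476, 1512, 1620, 1944, 2916, 4380, 4392, 4428, 4536, 4860, 5832, 8748}, so |A + A| = 28.
K = |A + A| / |A| = 28/7 = 4/1 ≈ 4.0000.
Reference: AP of size 7 gives K = 13/7 ≈ 1.8571; a fully generic set of size 7 gives K ≈ 4.0000.

|A| = 7, |A + A| = 28, K = 28/7 = 4/1.


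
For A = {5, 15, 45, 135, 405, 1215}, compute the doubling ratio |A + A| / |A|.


|A| = 6.
Compute A + A by enumerating all 36 pairs.
A + A = {10, 20, 30, 50, 60, 90, 140, 150, 180, 270, 410, 420, 450, 540, 810, 1220, 1230, 1260, 1350, 1620, 2430}, so |A + A| = 21.
K = |A + A| / |A| = 21/6 = 7/2 ≈ 3.5000.
Reference: AP of size 6 gives K = 11/6 ≈ 1.8333; a fully generic set of size 6 gives K ≈ 3.5000.

|A| = 6, |A + A| = 21, K = 21/6 = 7/2.


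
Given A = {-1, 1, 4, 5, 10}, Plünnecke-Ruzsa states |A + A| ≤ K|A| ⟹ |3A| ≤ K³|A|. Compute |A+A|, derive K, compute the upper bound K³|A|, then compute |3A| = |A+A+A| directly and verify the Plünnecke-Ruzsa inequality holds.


|A| = 5.
Step 1: Compute A + A by enumerating all 25 pairs.
A + A = {-2, 0, 2, 3, 4, 5, 6, 8, 9, 10, 11, 14, 15, 20}, so |A + A| = 14.
Step 2: Doubling constant K = |A + A|/|A| = 14/5 = 14/5 ≈ 2.8000.
Step 3: Plünnecke-Ruzsa gives |3A| ≤ K³·|A| = (2.8000)³ · 5 ≈ 109.7600.
Step 4: Compute 3A = A + A + A directly by enumerating all triples (a,b,c) ∈ A³; |3A| = 25.
Step 5: Check 25 ≤ 109.7600? Yes ✓.

K = 14/5, Plünnecke-Ruzsa bound K³|A| ≈ 109.7600, |3A| = 25, inequality holds.
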